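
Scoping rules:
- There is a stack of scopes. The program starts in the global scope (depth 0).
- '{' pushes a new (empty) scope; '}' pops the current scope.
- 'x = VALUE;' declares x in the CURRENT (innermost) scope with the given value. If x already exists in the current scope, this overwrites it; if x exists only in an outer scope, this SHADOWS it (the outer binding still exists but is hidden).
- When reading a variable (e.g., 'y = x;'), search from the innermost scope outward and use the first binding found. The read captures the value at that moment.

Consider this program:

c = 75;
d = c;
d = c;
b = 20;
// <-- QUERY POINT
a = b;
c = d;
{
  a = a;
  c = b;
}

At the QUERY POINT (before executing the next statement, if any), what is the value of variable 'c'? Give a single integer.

Step 1: declare c=75 at depth 0
Step 2: declare d=(read c)=75 at depth 0
Step 3: declare d=(read c)=75 at depth 0
Step 4: declare b=20 at depth 0
Visible at query point: b=20 c=75 d=75

Answer: 75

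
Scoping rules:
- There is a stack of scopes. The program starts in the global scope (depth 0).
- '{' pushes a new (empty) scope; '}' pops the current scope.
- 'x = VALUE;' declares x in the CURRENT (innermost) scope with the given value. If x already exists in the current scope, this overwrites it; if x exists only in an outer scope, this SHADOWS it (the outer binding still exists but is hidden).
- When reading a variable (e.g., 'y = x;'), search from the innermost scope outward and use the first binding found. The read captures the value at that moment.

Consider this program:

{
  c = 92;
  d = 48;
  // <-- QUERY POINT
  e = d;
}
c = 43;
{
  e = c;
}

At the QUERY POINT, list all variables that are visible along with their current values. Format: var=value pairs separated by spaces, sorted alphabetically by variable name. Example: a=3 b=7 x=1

Answer: c=92 d=48

Derivation:
Step 1: enter scope (depth=1)
Step 2: declare c=92 at depth 1
Step 3: declare d=48 at depth 1
Visible at query point: c=92 d=48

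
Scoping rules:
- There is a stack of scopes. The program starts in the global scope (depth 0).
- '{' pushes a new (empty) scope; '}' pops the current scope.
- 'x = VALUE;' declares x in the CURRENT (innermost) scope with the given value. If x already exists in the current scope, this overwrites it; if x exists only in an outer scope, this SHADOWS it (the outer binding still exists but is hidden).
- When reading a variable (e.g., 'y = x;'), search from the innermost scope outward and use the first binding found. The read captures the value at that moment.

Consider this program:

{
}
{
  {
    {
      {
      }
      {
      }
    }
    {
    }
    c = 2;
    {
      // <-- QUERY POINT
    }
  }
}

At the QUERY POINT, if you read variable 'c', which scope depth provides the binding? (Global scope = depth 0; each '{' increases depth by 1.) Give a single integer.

Step 1: enter scope (depth=1)
Step 2: exit scope (depth=0)
Step 3: enter scope (depth=1)
Step 4: enter scope (depth=2)
Step 5: enter scope (depth=3)
Step 6: enter scope (depth=4)
Step 7: exit scope (depth=3)
Step 8: enter scope (depth=4)
Step 9: exit scope (depth=3)
Step 10: exit scope (depth=2)
Step 11: enter scope (depth=3)
Step 12: exit scope (depth=2)
Step 13: declare c=2 at depth 2
Step 14: enter scope (depth=3)
Visible at query point: c=2

Answer: 2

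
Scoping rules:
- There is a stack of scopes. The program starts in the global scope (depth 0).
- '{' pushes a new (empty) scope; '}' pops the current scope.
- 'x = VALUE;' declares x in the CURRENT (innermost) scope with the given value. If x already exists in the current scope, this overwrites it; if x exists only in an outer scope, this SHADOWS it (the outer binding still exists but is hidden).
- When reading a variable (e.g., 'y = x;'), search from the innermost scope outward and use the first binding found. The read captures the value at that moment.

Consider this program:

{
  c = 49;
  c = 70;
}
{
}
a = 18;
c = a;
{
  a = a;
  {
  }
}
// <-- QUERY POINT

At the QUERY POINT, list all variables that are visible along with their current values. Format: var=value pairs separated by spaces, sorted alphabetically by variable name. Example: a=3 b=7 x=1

Step 1: enter scope (depth=1)
Step 2: declare c=49 at depth 1
Step 3: declare c=70 at depth 1
Step 4: exit scope (depth=0)
Step 5: enter scope (depth=1)
Step 6: exit scope (depth=0)
Step 7: declare a=18 at depth 0
Step 8: declare c=(read a)=18 at depth 0
Step 9: enter scope (depth=1)
Step 10: declare a=(read a)=18 at depth 1
Step 11: enter scope (depth=2)
Step 12: exit scope (depth=1)
Step 13: exit scope (depth=0)
Visible at query point: a=18 c=18

Answer: a=18 c=18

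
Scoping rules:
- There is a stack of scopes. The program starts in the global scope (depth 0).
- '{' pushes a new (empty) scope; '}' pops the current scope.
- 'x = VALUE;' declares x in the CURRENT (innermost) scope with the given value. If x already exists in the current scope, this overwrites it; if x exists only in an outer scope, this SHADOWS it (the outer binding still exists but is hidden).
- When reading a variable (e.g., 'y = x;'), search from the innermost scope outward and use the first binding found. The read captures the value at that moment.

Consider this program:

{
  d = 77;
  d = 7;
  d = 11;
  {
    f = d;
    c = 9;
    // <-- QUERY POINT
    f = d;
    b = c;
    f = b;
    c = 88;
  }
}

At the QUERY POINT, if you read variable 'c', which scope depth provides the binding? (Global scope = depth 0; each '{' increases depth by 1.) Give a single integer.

Step 1: enter scope (depth=1)
Step 2: declare d=77 at depth 1
Step 3: declare d=7 at depth 1
Step 4: declare d=11 at depth 1
Step 5: enter scope (depth=2)
Step 6: declare f=(read d)=11 at depth 2
Step 7: declare c=9 at depth 2
Visible at query point: c=9 d=11 f=11

Answer: 2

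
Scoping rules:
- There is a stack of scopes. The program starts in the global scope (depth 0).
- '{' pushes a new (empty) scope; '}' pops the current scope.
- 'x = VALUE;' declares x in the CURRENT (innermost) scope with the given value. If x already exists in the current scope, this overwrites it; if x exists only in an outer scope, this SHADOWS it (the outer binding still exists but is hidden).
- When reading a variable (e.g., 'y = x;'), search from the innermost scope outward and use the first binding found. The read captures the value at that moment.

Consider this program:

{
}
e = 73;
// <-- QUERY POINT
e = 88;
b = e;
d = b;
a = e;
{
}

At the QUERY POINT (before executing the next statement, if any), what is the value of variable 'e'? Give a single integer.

Step 1: enter scope (depth=1)
Step 2: exit scope (depth=0)
Step 3: declare e=73 at depth 0
Visible at query point: e=73

Answer: 73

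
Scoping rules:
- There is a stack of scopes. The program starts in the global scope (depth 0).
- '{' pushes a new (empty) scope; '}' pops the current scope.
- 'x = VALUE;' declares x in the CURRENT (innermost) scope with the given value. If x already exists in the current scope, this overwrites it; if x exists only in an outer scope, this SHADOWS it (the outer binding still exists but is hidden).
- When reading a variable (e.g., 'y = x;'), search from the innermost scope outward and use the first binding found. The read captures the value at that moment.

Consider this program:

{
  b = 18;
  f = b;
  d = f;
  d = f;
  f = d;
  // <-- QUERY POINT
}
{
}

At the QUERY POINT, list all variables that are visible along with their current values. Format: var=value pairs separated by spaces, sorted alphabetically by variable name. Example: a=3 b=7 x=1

Answer: b=18 d=18 f=18

Derivation:
Step 1: enter scope (depth=1)
Step 2: declare b=18 at depth 1
Step 3: declare f=(read b)=18 at depth 1
Step 4: declare d=(read f)=18 at depth 1
Step 5: declare d=(read f)=18 at depth 1
Step 6: declare f=(read d)=18 at depth 1
Visible at query point: b=18 d=18 f=18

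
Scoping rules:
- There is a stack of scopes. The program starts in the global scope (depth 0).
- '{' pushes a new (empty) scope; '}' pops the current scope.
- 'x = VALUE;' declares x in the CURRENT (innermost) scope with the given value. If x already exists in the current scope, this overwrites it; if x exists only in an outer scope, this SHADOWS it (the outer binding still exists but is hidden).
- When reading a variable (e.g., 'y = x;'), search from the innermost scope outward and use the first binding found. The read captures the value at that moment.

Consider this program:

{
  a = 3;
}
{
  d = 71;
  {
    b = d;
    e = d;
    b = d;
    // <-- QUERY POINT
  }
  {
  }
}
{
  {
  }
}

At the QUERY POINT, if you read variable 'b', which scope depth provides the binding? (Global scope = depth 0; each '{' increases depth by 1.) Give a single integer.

Answer: 2

Derivation:
Step 1: enter scope (depth=1)
Step 2: declare a=3 at depth 1
Step 3: exit scope (depth=0)
Step 4: enter scope (depth=1)
Step 5: declare d=71 at depth 1
Step 6: enter scope (depth=2)
Step 7: declare b=(read d)=71 at depth 2
Step 8: declare e=(read d)=71 at depth 2
Step 9: declare b=(read d)=71 at depth 2
Visible at query point: b=71 d=71 e=71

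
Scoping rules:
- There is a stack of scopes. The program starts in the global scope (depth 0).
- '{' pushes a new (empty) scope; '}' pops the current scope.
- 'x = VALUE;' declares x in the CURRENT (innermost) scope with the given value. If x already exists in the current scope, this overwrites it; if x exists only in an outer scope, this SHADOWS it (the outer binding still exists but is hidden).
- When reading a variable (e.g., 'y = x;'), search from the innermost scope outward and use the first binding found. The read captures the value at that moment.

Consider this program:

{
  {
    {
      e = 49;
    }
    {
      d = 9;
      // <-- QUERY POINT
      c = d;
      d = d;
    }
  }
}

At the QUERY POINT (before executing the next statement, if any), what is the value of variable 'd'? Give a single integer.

Step 1: enter scope (depth=1)
Step 2: enter scope (depth=2)
Step 3: enter scope (depth=3)
Step 4: declare e=49 at depth 3
Step 5: exit scope (depth=2)
Step 6: enter scope (depth=3)
Step 7: declare d=9 at depth 3
Visible at query point: d=9

Answer: 9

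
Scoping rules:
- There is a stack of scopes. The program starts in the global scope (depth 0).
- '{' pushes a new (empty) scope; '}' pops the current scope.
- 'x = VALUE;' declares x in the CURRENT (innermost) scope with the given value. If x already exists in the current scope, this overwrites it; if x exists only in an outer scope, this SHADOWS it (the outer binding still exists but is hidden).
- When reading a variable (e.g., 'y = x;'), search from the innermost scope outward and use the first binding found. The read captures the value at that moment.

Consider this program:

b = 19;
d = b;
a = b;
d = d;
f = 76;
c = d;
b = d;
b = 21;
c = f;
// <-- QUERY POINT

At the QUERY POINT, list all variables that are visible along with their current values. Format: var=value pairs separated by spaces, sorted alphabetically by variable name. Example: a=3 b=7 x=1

Step 1: declare b=19 at depth 0
Step 2: declare d=(read b)=19 at depth 0
Step 3: declare a=(read b)=19 at depth 0
Step 4: declare d=(read d)=19 at depth 0
Step 5: declare f=76 at depth 0
Step 6: declare c=(read d)=19 at depth 0
Step 7: declare b=(read d)=19 at depth 0
Step 8: declare b=21 at depth 0
Step 9: declare c=(read f)=76 at depth 0
Visible at query point: a=19 b=21 c=76 d=19 f=76

Answer: a=19 b=21 c=76 d=19 f=76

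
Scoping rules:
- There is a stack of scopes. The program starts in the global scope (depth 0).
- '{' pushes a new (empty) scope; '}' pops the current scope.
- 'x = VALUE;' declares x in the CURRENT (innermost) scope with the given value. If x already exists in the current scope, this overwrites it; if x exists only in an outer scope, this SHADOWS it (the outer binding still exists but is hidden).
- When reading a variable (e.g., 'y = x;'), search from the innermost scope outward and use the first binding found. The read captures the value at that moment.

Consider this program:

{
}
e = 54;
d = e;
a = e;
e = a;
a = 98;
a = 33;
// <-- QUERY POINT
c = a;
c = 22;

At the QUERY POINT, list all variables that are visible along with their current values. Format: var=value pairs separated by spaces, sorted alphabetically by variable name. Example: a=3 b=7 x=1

Step 1: enter scope (depth=1)
Step 2: exit scope (depth=0)
Step 3: declare e=54 at depth 0
Step 4: declare d=(read e)=54 at depth 0
Step 5: declare a=(read e)=54 at depth 0
Step 6: declare e=(read a)=54 at depth 0
Step 7: declare a=98 at depth 0
Step 8: declare a=33 at depth 0
Visible at query point: a=33 d=54 e=54

Answer: a=33 d=54 e=54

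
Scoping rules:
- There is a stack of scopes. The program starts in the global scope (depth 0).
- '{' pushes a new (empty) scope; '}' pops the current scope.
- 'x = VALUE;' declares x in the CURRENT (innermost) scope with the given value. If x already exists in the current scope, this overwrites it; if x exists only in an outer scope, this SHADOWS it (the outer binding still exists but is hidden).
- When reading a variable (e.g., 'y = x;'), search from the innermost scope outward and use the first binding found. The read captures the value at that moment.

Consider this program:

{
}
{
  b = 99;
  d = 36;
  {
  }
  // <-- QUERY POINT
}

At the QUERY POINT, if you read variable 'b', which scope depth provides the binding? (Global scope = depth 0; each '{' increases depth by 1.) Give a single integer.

Answer: 1

Derivation:
Step 1: enter scope (depth=1)
Step 2: exit scope (depth=0)
Step 3: enter scope (depth=1)
Step 4: declare b=99 at depth 1
Step 5: declare d=36 at depth 1
Step 6: enter scope (depth=2)
Step 7: exit scope (depth=1)
Visible at query point: b=99 d=36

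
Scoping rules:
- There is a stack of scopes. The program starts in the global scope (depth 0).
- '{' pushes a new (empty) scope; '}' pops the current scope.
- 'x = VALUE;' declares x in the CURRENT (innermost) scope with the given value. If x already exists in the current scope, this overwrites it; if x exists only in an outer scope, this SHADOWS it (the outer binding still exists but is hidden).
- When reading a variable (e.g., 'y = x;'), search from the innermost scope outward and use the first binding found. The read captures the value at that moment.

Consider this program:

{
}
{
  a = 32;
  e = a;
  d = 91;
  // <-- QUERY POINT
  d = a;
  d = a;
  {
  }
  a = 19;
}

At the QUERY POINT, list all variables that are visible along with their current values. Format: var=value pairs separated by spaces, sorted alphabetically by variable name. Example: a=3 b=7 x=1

Answer: a=32 d=91 e=32

Derivation:
Step 1: enter scope (depth=1)
Step 2: exit scope (depth=0)
Step 3: enter scope (depth=1)
Step 4: declare a=32 at depth 1
Step 5: declare e=(read a)=32 at depth 1
Step 6: declare d=91 at depth 1
Visible at query point: a=32 d=91 e=32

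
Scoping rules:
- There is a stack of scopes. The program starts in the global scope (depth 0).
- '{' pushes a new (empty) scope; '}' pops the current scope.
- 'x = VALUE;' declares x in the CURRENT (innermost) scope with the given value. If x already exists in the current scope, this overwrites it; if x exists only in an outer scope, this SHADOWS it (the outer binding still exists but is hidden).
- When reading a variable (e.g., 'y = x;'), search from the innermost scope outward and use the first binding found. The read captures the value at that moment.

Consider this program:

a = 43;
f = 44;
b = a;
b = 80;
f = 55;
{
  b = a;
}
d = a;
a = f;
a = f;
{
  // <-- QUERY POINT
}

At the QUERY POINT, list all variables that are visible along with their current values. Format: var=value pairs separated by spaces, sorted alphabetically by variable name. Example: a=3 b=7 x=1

Step 1: declare a=43 at depth 0
Step 2: declare f=44 at depth 0
Step 3: declare b=(read a)=43 at depth 0
Step 4: declare b=80 at depth 0
Step 5: declare f=55 at depth 0
Step 6: enter scope (depth=1)
Step 7: declare b=(read a)=43 at depth 1
Step 8: exit scope (depth=0)
Step 9: declare d=(read a)=43 at depth 0
Step 10: declare a=(read f)=55 at depth 0
Step 11: declare a=(read f)=55 at depth 0
Step 12: enter scope (depth=1)
Visible at query point: a=55 b=80 d=43 f=55

Answer: a=55 b=80 d=43 f=55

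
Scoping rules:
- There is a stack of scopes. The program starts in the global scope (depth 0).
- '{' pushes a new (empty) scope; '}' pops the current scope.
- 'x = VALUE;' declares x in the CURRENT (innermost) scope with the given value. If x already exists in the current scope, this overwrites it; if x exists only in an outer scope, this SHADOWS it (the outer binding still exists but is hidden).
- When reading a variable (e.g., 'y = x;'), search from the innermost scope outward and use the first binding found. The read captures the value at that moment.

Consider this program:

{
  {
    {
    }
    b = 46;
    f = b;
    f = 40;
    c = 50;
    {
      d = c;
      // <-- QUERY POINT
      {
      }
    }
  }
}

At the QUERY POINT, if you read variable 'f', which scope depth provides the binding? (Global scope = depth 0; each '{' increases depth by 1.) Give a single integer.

Answer: 2

Derivation:
Step 1: enter scope (depth=1)
Step 2: enter scope (depth=2)
Step 3: enter scope (depth=3)
Step 4: exit scope (depth=2)
Step 5: declare b=46 at depth 2
Step 6: declare f=(read b)=46 at depth 2
Step 7: declare f=40 at depth 2
Step 8: declare c=50 at depth 2
Step 9: enter scope (depth=3)
Step 10: declare d=(read c)=50 at depth 3
Visible at query point: b=46 c=50 d=50 f=40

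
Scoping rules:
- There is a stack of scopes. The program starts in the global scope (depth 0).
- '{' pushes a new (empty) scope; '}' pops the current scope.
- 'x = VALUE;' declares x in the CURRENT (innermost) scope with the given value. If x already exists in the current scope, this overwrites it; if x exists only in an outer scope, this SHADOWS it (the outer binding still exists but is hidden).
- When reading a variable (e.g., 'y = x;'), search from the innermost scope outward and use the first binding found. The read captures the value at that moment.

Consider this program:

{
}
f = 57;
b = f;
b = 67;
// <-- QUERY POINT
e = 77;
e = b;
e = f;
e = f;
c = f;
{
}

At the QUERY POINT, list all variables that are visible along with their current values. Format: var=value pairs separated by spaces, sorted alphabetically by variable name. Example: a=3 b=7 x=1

Step 1: enter scope (depth=1)
Step 2: exit scope (depth=0)
Step 3: declare f=57 at depth 0
Step 4: declare b=(read f)=57 at depth 0
Step 5: declare b=67 at depth 0
Visible at query point: b=67 f=57

Answer: b=67 f=57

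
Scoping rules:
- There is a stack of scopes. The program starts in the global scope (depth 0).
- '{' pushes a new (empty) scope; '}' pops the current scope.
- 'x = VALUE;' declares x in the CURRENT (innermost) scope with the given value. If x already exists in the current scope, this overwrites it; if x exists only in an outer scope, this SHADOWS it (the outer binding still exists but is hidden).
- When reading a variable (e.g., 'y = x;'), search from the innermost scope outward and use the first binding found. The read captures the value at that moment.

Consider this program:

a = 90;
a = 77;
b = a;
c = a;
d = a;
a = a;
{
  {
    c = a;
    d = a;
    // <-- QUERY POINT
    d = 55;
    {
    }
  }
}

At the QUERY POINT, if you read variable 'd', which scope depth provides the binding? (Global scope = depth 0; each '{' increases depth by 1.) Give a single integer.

Step 1: declare a=90 at depth 0
Step 2: declare a=77 at depth 0
Step 3: declare b=(read a)=77 at depth 0
Step 4: declare c=(read a)=77 at depth 0
Step 5: declare d=(read a)=77 at depth 0
Step 6: declare a=(read a)=77 at depth 0
Step 7: enter scope (depth=1)
Step 8: enter scope (depth=2)
Step 9: declare c=(read a)=77 at depth 2
Step 10: declare d=(read a)=77 at depth 2
Visible at query point: a=77 b=77 c=77 d=77

Answer: 2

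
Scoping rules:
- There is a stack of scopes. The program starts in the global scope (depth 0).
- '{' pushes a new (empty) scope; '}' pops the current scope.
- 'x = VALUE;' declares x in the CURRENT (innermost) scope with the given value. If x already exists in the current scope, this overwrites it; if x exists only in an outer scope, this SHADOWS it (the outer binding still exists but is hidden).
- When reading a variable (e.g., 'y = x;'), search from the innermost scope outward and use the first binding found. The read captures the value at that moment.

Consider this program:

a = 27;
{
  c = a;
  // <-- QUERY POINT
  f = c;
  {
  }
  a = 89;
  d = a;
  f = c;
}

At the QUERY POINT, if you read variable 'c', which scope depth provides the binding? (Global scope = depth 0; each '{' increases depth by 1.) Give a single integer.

Step 1: declare a=27 at depth 0
Step 2: enter scope (depth=1)
Step 3: declare c=(read a)=27 at depth 1
Visible at query point: a=27 c=27

Answer: 1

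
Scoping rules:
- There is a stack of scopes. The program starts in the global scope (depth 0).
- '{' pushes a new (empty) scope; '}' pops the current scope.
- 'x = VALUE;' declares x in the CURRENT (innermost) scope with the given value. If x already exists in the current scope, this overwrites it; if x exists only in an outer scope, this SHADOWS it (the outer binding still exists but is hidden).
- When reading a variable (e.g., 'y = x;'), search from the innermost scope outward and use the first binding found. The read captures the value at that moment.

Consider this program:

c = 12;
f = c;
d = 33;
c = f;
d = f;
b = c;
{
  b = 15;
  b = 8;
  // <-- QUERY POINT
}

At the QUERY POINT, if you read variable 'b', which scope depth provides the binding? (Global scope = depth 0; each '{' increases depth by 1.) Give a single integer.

Step 1: declare c=12 at depth 0
Step 2: declare f=(read c)=12 at depth 0
Step 3: declare d=33 at depth 0
Step 4: declare c=(read f)=12 at depth 0
Step 5: declare d=(read f)=12 at depth 0
Step 6: declare b=(read c)=12 at depth 0
Step 7: enter scope (depth=1)
Step 8: declare b=15 at depth 1
Step 9: declare b=8 at depth 1
Visible at query point: b=8 c=12 d=12 f=12

Answer: 1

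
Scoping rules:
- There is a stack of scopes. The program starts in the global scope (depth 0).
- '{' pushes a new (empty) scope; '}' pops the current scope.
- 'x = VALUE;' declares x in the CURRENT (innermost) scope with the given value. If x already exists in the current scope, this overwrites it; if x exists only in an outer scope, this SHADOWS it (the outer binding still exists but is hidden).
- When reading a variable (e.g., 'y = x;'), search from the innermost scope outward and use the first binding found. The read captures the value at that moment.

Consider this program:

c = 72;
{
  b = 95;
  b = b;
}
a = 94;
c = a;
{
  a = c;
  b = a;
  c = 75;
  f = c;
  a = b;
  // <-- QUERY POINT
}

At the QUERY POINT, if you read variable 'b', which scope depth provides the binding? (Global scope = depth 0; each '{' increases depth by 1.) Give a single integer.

Answer: 1

Derivation:
Step 1: declare c=72 at depth 0
Step 2: enter scope (depth=1)
Step 3: declare b=95 at depth 1
Step 4: declare b=(read b)=95 at depth 1
Step 5: exit scope (depth=0)
Step 6: declare a=94 at depth 0
Step 7: declare c=(read a)=94 at depth 0
Step 8: enter scope (depth=1)
Step 9: declare a=(read c)=94 at depth 1
Step 10: declare b=(read a)=94 at depth 1
Step 11: declare c=75 at depth 1
Step 12: declare f=(read c)=75 at depth 1
Step 13: declare a=(read b)=94 at depth 1
Visible at query point: a=94 b=94 c=75 f=75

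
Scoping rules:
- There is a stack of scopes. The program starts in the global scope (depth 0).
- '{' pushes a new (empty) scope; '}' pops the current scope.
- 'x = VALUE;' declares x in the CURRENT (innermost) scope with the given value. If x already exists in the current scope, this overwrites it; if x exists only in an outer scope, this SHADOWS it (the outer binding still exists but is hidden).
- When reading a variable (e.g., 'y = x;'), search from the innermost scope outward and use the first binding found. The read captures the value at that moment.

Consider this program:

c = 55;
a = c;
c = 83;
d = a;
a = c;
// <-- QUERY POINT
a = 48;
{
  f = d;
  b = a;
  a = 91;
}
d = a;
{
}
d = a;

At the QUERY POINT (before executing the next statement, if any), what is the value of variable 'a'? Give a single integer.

Step 1: declare c=55 at depth 0
Step 2: declare a=(read c)=55 at depth 0
Step 3: declare c=83 at depth 0
Step 4: declare d=(read a)=55 at depth 0
Step 5: declare a=(read c)=83 at depth 0
Visible at query point: a=83 c=83 d=55

Answer: 83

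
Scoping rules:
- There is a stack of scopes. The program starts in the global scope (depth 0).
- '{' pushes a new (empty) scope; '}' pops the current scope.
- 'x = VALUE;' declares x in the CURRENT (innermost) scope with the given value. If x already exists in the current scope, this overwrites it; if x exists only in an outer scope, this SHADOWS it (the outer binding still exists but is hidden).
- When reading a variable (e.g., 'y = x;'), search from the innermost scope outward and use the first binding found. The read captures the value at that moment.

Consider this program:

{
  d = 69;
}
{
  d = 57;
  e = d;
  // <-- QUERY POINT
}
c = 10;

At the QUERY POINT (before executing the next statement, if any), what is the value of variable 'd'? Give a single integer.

Step 1: enter scope (depth=1)
Step 2: declare d=69 at depth 1
Step 3: exit scope (depth=0)
Step 4: enter scope (depth=1)
Step 5: declare d=57 at depth 1
Step 6: declare e=(read d)=57 at depth 1
Visible at query point: d=57 e=57

Answer: 57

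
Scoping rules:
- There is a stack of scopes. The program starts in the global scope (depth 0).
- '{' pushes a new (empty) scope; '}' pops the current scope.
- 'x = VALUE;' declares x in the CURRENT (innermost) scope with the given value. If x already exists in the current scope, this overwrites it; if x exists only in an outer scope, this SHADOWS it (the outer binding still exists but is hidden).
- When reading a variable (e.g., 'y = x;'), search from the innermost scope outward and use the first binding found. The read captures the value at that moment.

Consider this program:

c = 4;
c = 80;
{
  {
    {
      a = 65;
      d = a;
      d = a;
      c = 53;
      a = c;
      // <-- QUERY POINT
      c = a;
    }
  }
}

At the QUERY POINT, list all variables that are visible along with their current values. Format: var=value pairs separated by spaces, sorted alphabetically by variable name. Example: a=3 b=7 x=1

Step 1: declare c=4 at depth 0
Step 2: declare c=80 at depth 0
Step 3: enter scope (depth=1)
Step 4: enter scope (depth=2)
Step 5: enter scope (depth=3)
Step 6: declare a=65 at depth 3
Step 7: declare d=(read a)=65 at depth 3
Step 8: declare d=(read a)=65 at depth 3
Step 9: declare c=53 at depth 3
Step 10: declare a=(read c)=53 at depth 3
Visible at query point: a=53 c=53 d=65

Answer: a=53 c=53 d=65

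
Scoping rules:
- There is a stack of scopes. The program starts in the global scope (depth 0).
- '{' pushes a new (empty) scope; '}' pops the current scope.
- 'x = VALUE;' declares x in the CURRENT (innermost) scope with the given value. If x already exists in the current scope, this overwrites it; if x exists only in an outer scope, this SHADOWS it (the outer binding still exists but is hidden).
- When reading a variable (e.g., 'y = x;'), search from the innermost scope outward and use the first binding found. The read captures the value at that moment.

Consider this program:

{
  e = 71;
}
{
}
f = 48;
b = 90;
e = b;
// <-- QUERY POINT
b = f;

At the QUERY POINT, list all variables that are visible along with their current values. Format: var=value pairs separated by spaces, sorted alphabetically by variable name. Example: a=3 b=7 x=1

Answer: b=90 e=90 f=48

Derivation:
Step 1: enter scope (depth=1)
Step 2: declare e=71 at depth 1
Step 3: exit scope (depth=0)
Step 4: enter scope (depth=1)
Step 5: exit scope (depth=0)
Step 6: declare f=48 at depth 0
Step 7: declare b=90 at depth 0
Step 8: declare e=(read b)=90 at depth 0
Visible at query point: b=90 e=90 f=48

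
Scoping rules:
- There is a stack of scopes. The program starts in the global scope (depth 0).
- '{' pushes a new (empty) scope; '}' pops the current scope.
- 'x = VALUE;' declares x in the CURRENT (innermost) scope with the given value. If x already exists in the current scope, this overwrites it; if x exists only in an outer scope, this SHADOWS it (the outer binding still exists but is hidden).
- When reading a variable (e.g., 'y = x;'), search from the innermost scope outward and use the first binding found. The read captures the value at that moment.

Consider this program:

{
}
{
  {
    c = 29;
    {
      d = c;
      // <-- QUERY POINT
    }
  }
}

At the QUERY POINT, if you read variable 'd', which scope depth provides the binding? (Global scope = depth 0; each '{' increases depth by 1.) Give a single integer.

Answer: 3

Derivation:
Step 1: enter scope (depth=1)
Step 2: exit scope (depth=0)
Step 3: enter scope (depth=1)
Step 4: enter scope (depth=2)
Step 5: declare c=29 at depth 2
Step 6: enter scope (depth=3)
Step 7: declare d=(read c)=29 at depth 3
Visible at query point: c=29 d=29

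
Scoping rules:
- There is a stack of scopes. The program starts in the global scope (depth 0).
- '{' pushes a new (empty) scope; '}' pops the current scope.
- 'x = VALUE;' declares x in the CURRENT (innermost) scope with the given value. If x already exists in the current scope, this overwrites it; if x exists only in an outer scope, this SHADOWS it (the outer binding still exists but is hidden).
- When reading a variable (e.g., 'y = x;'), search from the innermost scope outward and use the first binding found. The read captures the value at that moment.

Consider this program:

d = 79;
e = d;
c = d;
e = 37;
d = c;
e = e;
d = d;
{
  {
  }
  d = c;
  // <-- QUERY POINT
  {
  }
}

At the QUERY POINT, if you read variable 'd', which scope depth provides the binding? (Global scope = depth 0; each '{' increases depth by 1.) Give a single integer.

Answer: 1

Derivation:
Step 1: declare d=79 at depth 0
Step 2: declare e=(read d)=79 at depth 0
Step 3: declare c=(read d)=79 at depth 0
Step 4: declare e=37 at depth 0
Step 5: declare d=(read c)=79 at depth 0
Step 6: declare e=(read e)=37 at depth 0
Step 7: declare d=(read d)=79 at depth 0
Step 8: enter scope (depth=1)
Step 9: enter scope (depth=2)
Step 10: exit scope (depth=1)
Step 11: declare d=(read c)=79 at depth 1
Visible at query point: c=79 d=79 e=37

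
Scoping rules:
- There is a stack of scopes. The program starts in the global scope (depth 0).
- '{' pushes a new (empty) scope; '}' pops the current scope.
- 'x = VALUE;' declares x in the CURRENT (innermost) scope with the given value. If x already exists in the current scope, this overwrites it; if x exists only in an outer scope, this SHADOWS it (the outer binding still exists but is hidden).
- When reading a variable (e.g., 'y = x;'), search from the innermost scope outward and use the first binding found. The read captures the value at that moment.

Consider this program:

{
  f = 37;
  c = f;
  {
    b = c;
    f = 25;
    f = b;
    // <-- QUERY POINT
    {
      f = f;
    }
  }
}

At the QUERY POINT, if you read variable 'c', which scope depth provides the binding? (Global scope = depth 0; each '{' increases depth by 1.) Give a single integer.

Step 1: enter scope (depth=1)
Step 2: declare f=37 at depth 1
Step 3: declare c=(read f)=37 at depth 1
Step 4: enter scope (depth=2)
Step 5: declare b=(read c)=37 at depth 2
Step 6: declare f=25 at depth 2
Step 7: declare f=(read b)=37 at depth 2
Visible at query point: b=37 c=37 f=37

Answer: 1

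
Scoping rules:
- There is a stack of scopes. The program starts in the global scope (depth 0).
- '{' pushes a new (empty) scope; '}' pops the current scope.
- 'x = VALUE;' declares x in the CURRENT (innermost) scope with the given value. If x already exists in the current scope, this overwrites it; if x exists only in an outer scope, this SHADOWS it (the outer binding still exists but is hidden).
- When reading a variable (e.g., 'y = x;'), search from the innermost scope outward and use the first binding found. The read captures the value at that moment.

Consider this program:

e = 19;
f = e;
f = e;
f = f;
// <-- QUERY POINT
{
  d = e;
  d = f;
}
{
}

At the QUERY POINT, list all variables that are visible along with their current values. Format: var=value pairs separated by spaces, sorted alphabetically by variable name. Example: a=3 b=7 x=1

Answer: e=19 f=19

Derivation:
Step 1: declare e=19 at depth 0
Step 2: declare f=(read e)=19 at depth 0
Step 3: declare f=(read e)=19 at depth 0
Step 4: declare f=(read f)=19 at depth 0
Visible at query point: e=19 f=19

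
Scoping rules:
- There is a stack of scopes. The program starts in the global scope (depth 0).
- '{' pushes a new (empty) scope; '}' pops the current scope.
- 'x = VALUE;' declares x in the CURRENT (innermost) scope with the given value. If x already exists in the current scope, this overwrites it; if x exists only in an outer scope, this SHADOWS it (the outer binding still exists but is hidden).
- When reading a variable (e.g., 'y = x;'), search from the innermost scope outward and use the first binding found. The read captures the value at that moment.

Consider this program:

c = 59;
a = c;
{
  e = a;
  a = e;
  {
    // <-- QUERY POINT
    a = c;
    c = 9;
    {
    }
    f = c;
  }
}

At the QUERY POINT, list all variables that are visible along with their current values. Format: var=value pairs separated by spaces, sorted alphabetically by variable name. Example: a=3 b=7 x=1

Step 1: declare c=59 at depth 0
Step 2: declare a=(read c)=59 at depth 0
Step 3: enter scope (depth=1)
Step 4: declare e=(read a)=59 at depth 1
Step 5: declare a=(read e)=59 at depth 1
Step 6: enter scope (depth=2)
Visible at query point: a=59 c=59 e=59

Answer: a=59 c=59 e=59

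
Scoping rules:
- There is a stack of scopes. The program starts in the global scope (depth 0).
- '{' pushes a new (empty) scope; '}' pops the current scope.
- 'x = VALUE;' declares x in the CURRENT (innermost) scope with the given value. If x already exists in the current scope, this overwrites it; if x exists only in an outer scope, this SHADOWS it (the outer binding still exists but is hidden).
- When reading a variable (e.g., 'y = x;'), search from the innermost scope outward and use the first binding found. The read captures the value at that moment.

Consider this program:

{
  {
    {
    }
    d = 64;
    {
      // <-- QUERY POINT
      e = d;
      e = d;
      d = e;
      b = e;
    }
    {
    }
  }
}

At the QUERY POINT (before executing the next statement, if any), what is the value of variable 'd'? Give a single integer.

Answer: 64

Derivation:
Step 1: enter scope (depth=1)
Step 2: enter scope (depth=2)
Step 3: enter scope (depth=3)
Step 4: exit scope (depth=2)
Step 5: declare d=64 at depth 2
Step 6: enter scope (depth=3)
Visible at query point: d=64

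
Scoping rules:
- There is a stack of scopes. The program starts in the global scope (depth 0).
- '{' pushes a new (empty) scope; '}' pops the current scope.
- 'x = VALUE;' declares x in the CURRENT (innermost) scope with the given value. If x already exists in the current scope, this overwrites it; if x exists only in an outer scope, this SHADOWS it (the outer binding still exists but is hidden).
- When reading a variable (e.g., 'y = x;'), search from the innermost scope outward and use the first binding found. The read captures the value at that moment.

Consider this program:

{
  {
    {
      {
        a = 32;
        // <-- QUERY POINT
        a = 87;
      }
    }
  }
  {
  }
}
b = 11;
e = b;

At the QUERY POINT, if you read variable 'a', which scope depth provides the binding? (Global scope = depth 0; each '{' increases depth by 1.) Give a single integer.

Step 1: enter scope (depth=1)
Step 2: enter scope (depth=2)
Step 3: enter scope (depth=3)
Step 4: enter scope (depth=4)
Step 5: declare a=32 at depth 4
Visible at query point: a=32

Answer: 4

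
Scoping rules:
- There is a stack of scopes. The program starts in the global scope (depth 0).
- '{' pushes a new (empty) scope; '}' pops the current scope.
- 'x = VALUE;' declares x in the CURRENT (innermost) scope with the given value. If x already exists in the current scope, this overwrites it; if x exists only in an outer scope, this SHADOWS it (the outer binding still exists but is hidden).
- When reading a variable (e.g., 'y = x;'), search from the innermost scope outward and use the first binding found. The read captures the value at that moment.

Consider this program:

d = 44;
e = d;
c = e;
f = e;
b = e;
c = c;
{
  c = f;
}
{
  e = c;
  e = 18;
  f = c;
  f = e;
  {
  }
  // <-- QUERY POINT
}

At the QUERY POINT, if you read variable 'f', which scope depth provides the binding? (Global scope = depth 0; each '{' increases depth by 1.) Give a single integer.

Step 1: declare d=44 at depth 0
Step 2: declare e=(read d)=44 at depth 0
Step 3: declare c=(read e)=44 at depth 0
Step 4: declare f=(read e)=44 at depth 0
Step 5: declare b=(read e)=44 at depth 0
Step 6: declare c=(read c)=44 at depth 0
Step 7: enter scope (depth=1)
Step 8: declare c=(read f)=44 at depth 1
Step 9: exit scope (depth=0)
Step 10: enter scope (depth=1)
Step 11: declare e=(read c)=44 at depth 1
Step 12: declare e=18 at depth 1
Step 13: declare f=(read c)=44 at depth 1
Step 14: declare f=(read e)=18 at depth 1
Step 15: enter scope (depth=2)
Step 16: exit scope (depth=1)
Visible at query point: b=44 c=44 d=44 e=18 f=18

Answer: 1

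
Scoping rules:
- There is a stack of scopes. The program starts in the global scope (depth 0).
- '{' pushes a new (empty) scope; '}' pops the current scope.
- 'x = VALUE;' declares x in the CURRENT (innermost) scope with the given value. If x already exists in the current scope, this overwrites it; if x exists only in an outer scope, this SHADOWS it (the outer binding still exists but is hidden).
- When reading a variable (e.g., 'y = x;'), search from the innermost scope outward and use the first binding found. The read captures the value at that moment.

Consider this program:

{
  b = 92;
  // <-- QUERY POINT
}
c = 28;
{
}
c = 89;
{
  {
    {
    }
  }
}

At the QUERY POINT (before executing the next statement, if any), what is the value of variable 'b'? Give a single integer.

Answer: 92

Derivation:
Step 1: enter scope (depth=1)
Step 2: declare b=92 at depth 1
Visible at query point: b=92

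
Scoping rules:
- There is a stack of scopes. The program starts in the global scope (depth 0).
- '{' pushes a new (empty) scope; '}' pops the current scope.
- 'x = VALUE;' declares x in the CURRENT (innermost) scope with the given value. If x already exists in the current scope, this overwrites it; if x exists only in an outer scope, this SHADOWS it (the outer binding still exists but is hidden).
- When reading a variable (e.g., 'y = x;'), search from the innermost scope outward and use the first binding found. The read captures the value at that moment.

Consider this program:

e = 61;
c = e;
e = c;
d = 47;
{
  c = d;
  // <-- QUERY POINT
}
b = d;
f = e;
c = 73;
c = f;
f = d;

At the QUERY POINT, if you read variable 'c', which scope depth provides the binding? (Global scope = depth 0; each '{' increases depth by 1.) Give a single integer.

Answer: 1

Derivation:
Step 1: declare e=61 at depth 0
Step 2: declare c=(read e)=61 at depth 0
Step 3: declare e=(read c)=61 at depth 0
Step 4: declare d=47 at depth 0
Step 5: enter scope (depth=1)
Step 6: declare c=(read d)=47 at depth 1
Visible at query point: c=47 d=47 e=61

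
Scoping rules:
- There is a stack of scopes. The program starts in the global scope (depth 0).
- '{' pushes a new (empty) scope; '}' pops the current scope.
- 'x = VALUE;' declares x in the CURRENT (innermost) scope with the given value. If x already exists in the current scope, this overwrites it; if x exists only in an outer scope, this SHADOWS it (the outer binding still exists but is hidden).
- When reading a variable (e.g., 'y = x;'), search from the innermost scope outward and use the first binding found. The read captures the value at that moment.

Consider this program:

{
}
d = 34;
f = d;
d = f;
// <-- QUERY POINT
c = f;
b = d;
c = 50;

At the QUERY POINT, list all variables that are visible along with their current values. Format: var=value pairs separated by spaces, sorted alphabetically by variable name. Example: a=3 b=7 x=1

Answer: d=34 f=34

Derivation:
Step 1: enter scope (depth=1)
Step 2: exit scope (depth=0)
Step 3: declare d=34 at depth 0
Step 4: declare f=(read d)=34 at depth 0
Step 5: declare d=(read f)=34 at depth 0
Visible at query point: d=34 f=34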